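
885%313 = 259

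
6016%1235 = 1076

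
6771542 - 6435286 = 336256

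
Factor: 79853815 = 5^1 * 23^1 * 694381^1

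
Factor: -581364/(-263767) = 2^2*3^3*7^(-2) = 108/49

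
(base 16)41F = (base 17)3B1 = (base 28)19J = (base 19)2HA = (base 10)1055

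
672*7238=4863936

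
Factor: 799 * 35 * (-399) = -1 * 3^1 * 5^1 * 7^2 * 17^1 * 19^1 * 47^1 = -11158035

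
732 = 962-230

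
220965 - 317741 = -96776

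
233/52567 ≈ 0.00443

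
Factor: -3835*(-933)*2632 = 2^3*3^1*5^1*7^1*13^1*47^1*59^1*311^1 = 9417440760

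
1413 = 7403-5990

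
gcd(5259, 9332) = 1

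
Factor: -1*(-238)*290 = 2^2*5^1*7^1*17^1*29^1 = 69020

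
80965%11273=2054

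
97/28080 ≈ 0.00345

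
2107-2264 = -157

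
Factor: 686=2^1*7^3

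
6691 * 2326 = 15563266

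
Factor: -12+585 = 3^1 * 191^1 = 573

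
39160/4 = 9790 = 9790.00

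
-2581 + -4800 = -7381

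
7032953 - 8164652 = -1131699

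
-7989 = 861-8850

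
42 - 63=-21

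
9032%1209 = 569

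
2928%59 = 37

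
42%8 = 2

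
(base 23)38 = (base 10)77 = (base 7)140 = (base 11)70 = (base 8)115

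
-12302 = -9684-2618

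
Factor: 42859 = 42859^1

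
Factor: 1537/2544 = 2^(-4)*3^(-1)*29^1 = 29/48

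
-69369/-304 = 228 + 3/16 ≈ 228.19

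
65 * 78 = 5070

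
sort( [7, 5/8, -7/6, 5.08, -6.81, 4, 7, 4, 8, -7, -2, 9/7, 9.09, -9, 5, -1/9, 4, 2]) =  [-9, -7, -6.81, -2, -7/6, -1/9, 5/8, 9/7, 2, 4, 4, 4, 5, 5.08, 7, 7, 8, 9.09]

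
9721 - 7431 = 2290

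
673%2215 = 673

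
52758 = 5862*9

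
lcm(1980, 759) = 45540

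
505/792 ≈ 0.638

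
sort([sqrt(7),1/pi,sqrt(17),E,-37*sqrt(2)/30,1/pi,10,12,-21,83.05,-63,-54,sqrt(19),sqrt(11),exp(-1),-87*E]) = [-87*E,-63,-54,-21,-37*sqrt(2)/30,1/pi,1/pi,exp(-1),sqrt(7),E,sqrt(11),sqrt(17),sqrt(19),10,12,83.05]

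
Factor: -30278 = -1*2^1*15139^1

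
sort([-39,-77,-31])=[-77,-39,-31]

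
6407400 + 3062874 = 9470274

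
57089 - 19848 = 37241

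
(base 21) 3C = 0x4B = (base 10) 75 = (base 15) 50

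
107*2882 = 308374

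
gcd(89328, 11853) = 3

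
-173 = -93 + -80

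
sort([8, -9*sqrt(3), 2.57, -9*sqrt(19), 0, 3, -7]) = [-9*sqrt(19), -9*sqrt(3), -7, 0, 2.57, 3, 8]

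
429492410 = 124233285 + 305259125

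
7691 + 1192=8883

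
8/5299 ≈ 0.00151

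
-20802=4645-25447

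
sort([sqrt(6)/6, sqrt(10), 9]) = [sqrt(6)/6, sqrt(10), 9]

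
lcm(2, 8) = 8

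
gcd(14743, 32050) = 641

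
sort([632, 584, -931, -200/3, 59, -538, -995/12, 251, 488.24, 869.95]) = [-931, -538, -995/12, -200/3, 59, 251, 488.24, 584, 632, 869.95]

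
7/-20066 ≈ -0.000349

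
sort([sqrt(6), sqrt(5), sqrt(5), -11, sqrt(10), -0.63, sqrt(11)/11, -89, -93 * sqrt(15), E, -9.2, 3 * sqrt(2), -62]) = [-93 * sqrt(15), -89, -62, -11, -9.2, -0.63, sqrt(11)/11, sqrt(5), sqrt(5), sqrt(6), E, sqrt(10), 3 * sqrt(2)]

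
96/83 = 1+13/83 ≈ 1.16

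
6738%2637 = 1464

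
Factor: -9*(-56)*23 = 2^3*3^2*7^1*23^1 = 11592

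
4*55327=221308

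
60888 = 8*7611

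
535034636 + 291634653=826669289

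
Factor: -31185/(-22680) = 2^(-3) * 11^1 = 11/8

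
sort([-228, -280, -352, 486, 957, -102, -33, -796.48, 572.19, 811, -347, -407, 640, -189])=[-796.48, -407, -352, -347, -280, -228, -189, -102, -33, 486, 572.19, 640, 811, 957]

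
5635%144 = 19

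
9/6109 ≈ 0.00147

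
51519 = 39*1321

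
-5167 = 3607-8774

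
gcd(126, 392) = 14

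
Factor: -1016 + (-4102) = -1 * 2^1 * 3^1 * 853^1 = -5118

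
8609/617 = 13+588/617 ≈ 13.95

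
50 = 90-40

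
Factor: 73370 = 2^1*5^1*11^1*23^1*29^1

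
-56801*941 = -53449741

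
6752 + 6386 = 13138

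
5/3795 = 1/759 ≈ 0.00132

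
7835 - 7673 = 162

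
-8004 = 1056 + -9060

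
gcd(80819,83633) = 1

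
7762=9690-1928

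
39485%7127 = 3850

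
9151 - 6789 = 2362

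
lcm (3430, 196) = 6860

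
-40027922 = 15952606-55980528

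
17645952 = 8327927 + 9318025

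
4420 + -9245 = -4825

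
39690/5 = 7938 = 7938.00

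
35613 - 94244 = -58631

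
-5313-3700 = -9013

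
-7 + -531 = -538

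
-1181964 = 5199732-6381696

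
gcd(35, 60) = 5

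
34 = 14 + 20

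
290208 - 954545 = -664337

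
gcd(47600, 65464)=56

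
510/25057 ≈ 0.0204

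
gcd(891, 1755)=27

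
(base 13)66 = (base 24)3c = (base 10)84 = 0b1010100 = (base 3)10010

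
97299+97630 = 194929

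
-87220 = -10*8722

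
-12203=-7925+-4278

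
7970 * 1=7970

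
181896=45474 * 4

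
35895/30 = 2393/2 = 1196.50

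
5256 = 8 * 657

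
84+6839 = 6923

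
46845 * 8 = 374760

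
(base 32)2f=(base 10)79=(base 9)87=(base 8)117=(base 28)2n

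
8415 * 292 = 2457180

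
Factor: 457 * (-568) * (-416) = 2^8 * 13^1 * 71^1 * 457^1 = 107983616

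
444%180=84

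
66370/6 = 33185/3 ≈ 11061.67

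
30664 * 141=4323624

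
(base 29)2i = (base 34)28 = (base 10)76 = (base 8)114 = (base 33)2a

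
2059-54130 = -52071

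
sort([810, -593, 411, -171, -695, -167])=[-695, -593, -171, -167, 411, 810]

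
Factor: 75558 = 2^1 * 3^1 * 7^2 * 257^1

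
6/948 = 1/158 ≈ 0.00633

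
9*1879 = 16911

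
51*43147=2200497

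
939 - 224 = 715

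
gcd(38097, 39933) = 459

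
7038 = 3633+3405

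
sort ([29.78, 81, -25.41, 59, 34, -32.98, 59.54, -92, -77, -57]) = [-92, -77, -57, -32.98, -25.41, 29.78, 34, 59, 59.54, 81]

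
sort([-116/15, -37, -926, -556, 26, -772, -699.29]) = [-926, -772, -699.29, -556, -37, -116/15, 26]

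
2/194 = 1/97≈0.0103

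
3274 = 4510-1236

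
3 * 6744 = 20232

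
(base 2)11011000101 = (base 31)1os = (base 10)1733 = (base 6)12005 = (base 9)2335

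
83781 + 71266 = 155047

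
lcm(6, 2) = 6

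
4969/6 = 828 + 1/6 ≈ 828.17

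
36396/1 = 36396 = 36396.00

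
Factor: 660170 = 2^1*5^1*7^1*9431^1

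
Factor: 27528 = 2^3 * 3^1 * 31^1 * 37^1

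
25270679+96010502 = 121281181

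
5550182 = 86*64537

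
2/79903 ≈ 0.0000250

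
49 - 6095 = -6046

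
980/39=25 + 5/39 ≈ 25.13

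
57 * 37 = 2109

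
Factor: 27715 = 5^1*23^1*241^1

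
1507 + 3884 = 5391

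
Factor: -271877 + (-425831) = -1 * 2^2 * 11^1 * 101^1 * 157^1 = -697708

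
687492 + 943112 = 1630604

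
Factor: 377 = 13^1*29^1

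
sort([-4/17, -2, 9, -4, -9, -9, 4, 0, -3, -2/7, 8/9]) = [-9, -9, -4, -3, -2, -2/7, -4/17, 0, 8/9, 4, 9]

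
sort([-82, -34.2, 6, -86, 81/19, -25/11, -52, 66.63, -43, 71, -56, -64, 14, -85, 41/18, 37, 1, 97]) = [-86, -85, -82, -64, -56, -52, -43, -34.2, -25/11, 1, 41/18, 81/19, 6, 14, 37, 66.63, 71, 97]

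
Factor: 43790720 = 2^7*5^1*53^1*1291^1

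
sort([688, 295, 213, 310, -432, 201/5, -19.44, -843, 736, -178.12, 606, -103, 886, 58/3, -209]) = [-843, -432, -209, -178.12, -103, -19.44, 58/3, 201/5, 213, 295, 310, 606, 688, 736, 886]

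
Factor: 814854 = 2^1*3^1*67^1*2027^1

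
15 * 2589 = 38835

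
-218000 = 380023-598023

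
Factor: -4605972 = -1 * 2^2 * 3^1 * 7^1 * 54833^1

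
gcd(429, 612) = 3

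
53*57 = 3021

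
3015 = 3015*1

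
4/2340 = 1/585 ≈ 0.00171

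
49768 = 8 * 6221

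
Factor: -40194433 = -1*3709^1*10837^1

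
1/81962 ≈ 0.0000122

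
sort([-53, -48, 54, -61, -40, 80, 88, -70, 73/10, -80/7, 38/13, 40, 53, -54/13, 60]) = [-70, -61, -53, -48, -40, -80/7, -54/13, 38/13, 73/10, 40, 53, 54, 60, 80, 88]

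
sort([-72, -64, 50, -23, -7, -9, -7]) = [-72, -64, -23, -9, -7, -7, 50]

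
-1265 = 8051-9316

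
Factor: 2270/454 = 5^1 = 5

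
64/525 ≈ 0.122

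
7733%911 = 445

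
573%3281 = 573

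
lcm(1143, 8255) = 74295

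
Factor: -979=-1*11^1*89^1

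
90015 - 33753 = 56262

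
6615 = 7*945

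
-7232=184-7416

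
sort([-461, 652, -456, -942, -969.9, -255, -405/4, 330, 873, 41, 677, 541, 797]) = [-969.9, -942, -461, -456, -255, -405/4, 41, 330, 541, 652, 677, 797, 873]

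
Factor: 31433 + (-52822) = -1 * 73^1 * 293^1 = -21389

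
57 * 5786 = 329802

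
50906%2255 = 1296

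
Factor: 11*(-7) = -1*7^1*11^1 = -77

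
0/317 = 0 = 0.00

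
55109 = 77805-22696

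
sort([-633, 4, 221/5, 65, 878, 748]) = [-633, 4, 221/5, 65, 748, 878]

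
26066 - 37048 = -10982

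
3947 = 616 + 3331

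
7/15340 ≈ 0.000456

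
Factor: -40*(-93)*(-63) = -1*2^3*3^3*5^1*7^1*31^1 = -234360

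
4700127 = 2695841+2004286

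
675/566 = 1 + 109/566 ≈ 1.19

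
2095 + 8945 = 11040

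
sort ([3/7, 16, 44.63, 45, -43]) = [-43, 3/7, 16, 44.63, 45]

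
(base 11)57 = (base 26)2a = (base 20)32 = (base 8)76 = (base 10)62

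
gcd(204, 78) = 6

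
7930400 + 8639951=16570351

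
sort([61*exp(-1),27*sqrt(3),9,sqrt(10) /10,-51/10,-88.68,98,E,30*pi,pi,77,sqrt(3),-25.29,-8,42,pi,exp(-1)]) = [-88.68,-25.29,-8,-51/10,sqrt(10) /10,exp(-1),sqrt(3),E,pi,pi,9,61*exp(-1),42,27*sqrt(3),77,30*pi,98]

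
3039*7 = 21273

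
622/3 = 207+1/3≈207.33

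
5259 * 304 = 1598736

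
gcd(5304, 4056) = 312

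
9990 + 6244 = 16234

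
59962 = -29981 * (-2)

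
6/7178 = 3/3589 ≈ 0.000836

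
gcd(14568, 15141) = 3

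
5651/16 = 353 + 3/16≈353.19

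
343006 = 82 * 4183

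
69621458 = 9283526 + 60337932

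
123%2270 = 123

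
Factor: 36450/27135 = 2^1*3^2*5^1*67^(-1) = 90/67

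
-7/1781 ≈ -0.00393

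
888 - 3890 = -3002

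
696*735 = 511560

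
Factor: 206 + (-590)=-1 * 2^7 * 3^1=-384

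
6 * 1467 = 8802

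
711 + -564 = 147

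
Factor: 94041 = 3^7*43^1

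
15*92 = 1380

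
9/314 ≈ 0.0287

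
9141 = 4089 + 5052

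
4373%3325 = 1048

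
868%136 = 52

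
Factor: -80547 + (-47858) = -1*5^1*61^1*421^1 = -128405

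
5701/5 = 1140 + 1/5 = 1140.20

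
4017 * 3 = 12051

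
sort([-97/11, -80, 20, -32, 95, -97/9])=[-80, -32, -97/9, -97/11, 20, 95]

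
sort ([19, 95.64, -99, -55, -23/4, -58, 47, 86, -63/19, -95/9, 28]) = [-99, -58, -55, -95/9, -23/4, -63/19, 19, 28, 47, 86, 95.64]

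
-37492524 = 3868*(-9693)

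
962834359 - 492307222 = 470527137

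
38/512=19/256 ≈ 0.0742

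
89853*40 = 3594120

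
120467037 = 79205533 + 41261504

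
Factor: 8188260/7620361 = 2^2 * 3^1 * 5^1 * 7^(-1) * 136471^1 * 1088623^(-1) 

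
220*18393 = 4046460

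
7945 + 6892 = 14837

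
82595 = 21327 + 61268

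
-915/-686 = 1 + 229/686 ≈ 1.33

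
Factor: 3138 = 2^1*3^1*523^1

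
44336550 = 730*60735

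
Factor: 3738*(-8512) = -1*2^7*3^1*7^2*19^1*89^1 = -31817856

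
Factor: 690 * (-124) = -1 * 2^3 * 3^1 * 5^1 * 23^1 * 31^1 = -85560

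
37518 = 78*481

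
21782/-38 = -573-4/19 ≈ -573.21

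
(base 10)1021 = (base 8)1775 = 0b1111111101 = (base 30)141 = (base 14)52d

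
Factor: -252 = -1 * 2^2 * 3^2 * 7^1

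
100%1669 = 100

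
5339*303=1617717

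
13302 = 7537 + 5765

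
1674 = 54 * 31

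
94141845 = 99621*945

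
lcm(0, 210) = 0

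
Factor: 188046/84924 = 2^(-1)*7^(-1)*31^1 = 31/14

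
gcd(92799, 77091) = 21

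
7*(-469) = -3283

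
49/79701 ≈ 0.000615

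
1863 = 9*207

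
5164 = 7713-2549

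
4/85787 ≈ 0.0000466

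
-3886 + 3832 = -54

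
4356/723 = 1452/241 ≈ 6.02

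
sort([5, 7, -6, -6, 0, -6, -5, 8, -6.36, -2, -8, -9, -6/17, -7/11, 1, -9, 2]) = [-9, -9, -8, -6.36, -6, -6, -6, -5, -2, -7/11, -6/17, 0, 1, 2, 5, 7, 8]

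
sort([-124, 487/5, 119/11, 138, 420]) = [-124, 119/11, 487/5, 138, 420]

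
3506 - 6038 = -2532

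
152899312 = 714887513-561988201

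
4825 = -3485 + 8310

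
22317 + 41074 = 63391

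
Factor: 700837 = 700837^1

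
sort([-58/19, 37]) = [-58/19, 37]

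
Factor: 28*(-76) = -1*2^4*7^1*19^1 = -2128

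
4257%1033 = 125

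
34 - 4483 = -4449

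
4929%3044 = 1885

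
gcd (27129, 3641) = 1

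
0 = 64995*0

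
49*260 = 12740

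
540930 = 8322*65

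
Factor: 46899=3^5*193^1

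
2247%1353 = 894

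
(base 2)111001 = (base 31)1q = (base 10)57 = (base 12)49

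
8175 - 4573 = 3602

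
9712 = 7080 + 2632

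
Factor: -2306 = -1 * 2^1 * 1153^1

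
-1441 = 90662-92103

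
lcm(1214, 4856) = 4856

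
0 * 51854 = 0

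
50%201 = 50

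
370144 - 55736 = 314408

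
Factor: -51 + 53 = 2^1 = 2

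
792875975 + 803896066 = 1596772041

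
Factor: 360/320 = 2^(-3)*3^2 = 9/8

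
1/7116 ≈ 0.000141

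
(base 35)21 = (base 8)107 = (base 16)47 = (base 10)71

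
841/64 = 13+9/64 ≈ 13.14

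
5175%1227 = 267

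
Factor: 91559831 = 11^1*1321^1*6301^1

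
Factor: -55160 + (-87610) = -1*2^1*3^1*5^1*4759^1 = -142770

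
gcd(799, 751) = 1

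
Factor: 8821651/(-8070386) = -1 * 2^(-1) * 37^1 * 131^(-1) * 30803^(-1) * 238423^1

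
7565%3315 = 935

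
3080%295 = 130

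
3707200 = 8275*448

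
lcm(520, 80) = 1040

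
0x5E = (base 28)3A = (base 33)2S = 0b1011110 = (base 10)94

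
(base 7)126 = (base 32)25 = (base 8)105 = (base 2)1000101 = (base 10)69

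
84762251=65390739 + 19371512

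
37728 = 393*96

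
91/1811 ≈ 0.0502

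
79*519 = 41001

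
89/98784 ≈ 0.000901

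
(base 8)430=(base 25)b5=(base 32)8o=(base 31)91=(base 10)280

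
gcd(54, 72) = 18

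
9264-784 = 8480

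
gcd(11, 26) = 1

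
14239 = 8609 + 5630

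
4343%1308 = 419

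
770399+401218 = 1171617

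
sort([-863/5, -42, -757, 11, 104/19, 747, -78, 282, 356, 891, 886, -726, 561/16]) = [-757, -726, -863/5, -78, -42, 104/19, 11, 561/16, 282, 356, 747, 886, 891]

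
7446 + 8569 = 16015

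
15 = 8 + 7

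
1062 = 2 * 531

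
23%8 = 7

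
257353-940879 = -683526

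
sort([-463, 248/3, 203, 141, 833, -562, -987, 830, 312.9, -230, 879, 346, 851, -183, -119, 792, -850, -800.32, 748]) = [-987, -850, -800.32, -562, -463, -230, -183, -119, 248/3, 141, 203, 312.9, 346, 748, 792, 830, 833, 851, 879]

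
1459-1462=-3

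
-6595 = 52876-59471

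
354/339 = 118/113 ≈ 1.04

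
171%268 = 171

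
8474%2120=2114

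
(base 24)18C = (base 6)3340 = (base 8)1414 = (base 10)780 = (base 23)1AL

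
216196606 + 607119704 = 823316310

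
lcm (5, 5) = 5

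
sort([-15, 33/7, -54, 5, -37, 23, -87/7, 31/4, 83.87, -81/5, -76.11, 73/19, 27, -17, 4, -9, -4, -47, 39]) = [-76.11, -54, -47, -37, -17, -81/5, -15, -87/7, -9, -4, 73/19, 4, 33/7, 5, 31/4, 23, 27, 39, 83.87]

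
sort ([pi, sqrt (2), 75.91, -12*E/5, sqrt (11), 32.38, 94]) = [-12*E/5, sqrt (2), pi, sqrt (11), 32.38, 75.91, 94]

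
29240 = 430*68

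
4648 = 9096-4448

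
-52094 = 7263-59357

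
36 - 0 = 36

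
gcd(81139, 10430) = 1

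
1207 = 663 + 544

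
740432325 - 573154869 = 167277456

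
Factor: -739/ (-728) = 2^ (-3) * 7^ (-1) * 13^ (-1) * 739^1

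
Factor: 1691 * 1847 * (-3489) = -1 * 3^1 * 19^1 * 89^1 * 1163^1 * 1847^1 = -10897113453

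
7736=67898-60162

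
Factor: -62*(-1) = 2^1*31^1 = 62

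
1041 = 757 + 284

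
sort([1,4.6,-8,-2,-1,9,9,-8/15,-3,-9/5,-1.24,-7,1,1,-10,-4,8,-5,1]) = [-10,-8,-7,-5,-4,-3,-2,-9/5,-1.24,-1,-8/15,1,1,1,1,4.6,8,9,9]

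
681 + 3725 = 4406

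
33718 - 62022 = -28304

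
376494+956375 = 1332869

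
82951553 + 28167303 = 111118856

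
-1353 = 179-1532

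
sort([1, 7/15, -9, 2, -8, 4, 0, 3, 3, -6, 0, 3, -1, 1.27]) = [-9, -8, -6, -1, 0, 0, 7/15, 1, 1.27, 2, 3, 3, 3, 4]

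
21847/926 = 23 + 549/926≈23.59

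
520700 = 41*12700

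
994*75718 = 75263692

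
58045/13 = 4465 = 4465.00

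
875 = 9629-8754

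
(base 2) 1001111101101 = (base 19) e29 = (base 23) 9ei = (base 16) 13ed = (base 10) 5101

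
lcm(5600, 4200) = 16800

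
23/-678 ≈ -0.0339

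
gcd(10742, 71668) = 82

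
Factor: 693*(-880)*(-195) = 2^4*3^3*5^2*7^1*11^2*13^1 = 118918800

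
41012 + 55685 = 96697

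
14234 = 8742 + 5492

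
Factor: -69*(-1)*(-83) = -1*3^1*23^1*83^1 = -5727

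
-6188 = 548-6736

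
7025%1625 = 525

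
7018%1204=998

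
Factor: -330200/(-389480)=5^1*7^(-1)*107^(-1)*127^1=635/749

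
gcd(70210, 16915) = 85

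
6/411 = 2/137 ≈ 0.0146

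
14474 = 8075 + 6399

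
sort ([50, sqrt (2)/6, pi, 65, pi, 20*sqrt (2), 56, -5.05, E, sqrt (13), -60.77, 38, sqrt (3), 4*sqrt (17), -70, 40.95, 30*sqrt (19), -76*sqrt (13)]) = [-76*sqrt (13), -70, -60.77, -5.05, sqrt (2)/6, sqrt (3), E, pi, pi, sqrt (13), 4*sqrt (17), 20*sqrt (2), 38, 40.95, 50, 56, 65, 30*sqrt (19)]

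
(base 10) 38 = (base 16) 26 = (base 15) 28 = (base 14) 2a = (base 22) 1g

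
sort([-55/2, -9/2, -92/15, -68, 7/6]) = [-68, -55/2, -92/15, -9/2, 7/6]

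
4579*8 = 36632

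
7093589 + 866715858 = 873809447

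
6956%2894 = 1168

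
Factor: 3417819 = 3^1*1139273^1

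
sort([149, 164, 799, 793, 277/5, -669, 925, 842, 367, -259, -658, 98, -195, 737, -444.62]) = [-669, -658, -444.62, -259, -195, 277/5, 98, 149, 164, 367, 737, 793, 799, 842, 925]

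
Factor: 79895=5^1*19^1*29^2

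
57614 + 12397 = 70011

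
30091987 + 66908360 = 97000347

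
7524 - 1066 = 6458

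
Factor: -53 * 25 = -1 * 5^2 * 53^1 = -1325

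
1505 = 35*43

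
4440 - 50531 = -46091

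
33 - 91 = -58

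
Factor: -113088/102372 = -1 * 2^4 * 31^1 * 449^(-1) = -496/449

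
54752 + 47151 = 101903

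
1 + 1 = 2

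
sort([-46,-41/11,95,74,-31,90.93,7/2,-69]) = [-69,-46,-31,-41/11,7/2,74,90.93,95]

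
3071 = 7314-4243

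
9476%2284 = 340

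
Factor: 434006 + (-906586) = -1*2^2*5^1*23629^1 = -472580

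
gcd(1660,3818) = 166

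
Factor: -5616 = -1 * 2^4 * 3^3 * 13^1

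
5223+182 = 5405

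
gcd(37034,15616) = 2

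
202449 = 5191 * 39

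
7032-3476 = 3556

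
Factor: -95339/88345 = -1*5^(-1)*17669^(-1)*95339^1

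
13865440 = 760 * 18244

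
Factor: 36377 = 11^1*3307^1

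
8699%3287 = 2125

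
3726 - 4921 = -1195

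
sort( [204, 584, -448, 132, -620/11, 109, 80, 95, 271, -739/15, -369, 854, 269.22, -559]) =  [-559, -448, -369, -620/11, -739/15, 80, 95, 109, 132, 204, 269.22, 271, 584, 854]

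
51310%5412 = 2602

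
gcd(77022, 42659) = 1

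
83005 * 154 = 12782770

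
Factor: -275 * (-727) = 5^2 * 11^1 * 727^1 = 199925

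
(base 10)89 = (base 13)6b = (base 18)4h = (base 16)59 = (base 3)10022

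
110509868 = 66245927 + 44263941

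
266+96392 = 96658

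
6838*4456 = 30470128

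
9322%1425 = 772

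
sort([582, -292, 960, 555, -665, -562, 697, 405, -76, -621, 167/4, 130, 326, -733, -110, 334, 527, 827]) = [-733, -665, -621, -562, -292, -110, -76, 167/4, 130, 326, 334, 405, 527, 555, 582, 697, 827, 960]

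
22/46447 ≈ 0.000474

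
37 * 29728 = 1099936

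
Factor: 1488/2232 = 2^1*3^(-1) = 2/3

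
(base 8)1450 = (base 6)3424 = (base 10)808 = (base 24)19g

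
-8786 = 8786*(-1)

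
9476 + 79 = 9555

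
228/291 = 76/97 ≈ 0.784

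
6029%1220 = 1149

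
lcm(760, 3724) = 37240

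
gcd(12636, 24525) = 9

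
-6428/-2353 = 2 + 1722/2353 ≈ 2.73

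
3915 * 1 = 3915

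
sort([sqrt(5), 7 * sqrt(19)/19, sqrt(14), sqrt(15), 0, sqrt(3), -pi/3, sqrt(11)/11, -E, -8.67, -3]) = [-8.67, -3, -E, -pi/3, 0, sqrt(11)/11, 7 * sqrt(19)/19, sqrt(3), sqrt(5), sqrt(14), sqrt(15)]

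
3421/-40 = -85 - 21/40 ≈ -85.53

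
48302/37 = 1305 + 17/37 ≈ 1305.46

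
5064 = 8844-3780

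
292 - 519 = -227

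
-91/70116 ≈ -0.00130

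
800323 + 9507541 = 10307864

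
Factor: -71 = -1 * 71^1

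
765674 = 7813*98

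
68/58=1 + 5/29 ≈ 1.17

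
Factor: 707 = 7^1 * 101^1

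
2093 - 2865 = -772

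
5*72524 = 362620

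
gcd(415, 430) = 5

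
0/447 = 0 = 0.00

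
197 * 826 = 162722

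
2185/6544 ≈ 0.334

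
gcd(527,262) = 1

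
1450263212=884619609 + 565643603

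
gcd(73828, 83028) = 4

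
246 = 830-584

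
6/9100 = 3/4550 ≈ 0.000659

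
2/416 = 1/208 ≈ 0.00481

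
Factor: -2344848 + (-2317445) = -1*4662293^1 = -4662293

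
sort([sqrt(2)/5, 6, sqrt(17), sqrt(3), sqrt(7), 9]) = [sqrt(2)/5, sqrt(3), sqrt(7), sqrt(17), 6, 9]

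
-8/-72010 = 4/36005 ≈ 0.000111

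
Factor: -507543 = -1*3^1*169181^1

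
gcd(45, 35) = 5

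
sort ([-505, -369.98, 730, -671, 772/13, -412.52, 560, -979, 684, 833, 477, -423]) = [-979, -671, -505, -423, -412.52, -369.98, 772/13, 477, 560, 684, 730, 833]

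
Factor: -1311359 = -1*7^1*187337^1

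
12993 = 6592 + 6401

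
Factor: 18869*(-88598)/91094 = -1*31^1*37^(-1)*1231^(-1)*1429^1*18869^1 = -835877831/45547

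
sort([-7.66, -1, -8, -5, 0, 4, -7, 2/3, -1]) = [-8, -7.66, -7, -5, -1, -1, 0, 2/3, 4]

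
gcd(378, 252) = 126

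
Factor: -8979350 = -1 * 2^1 * 5^2 * 47^1 * 3821^1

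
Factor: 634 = 2^1*317^1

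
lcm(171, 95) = 855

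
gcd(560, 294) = 14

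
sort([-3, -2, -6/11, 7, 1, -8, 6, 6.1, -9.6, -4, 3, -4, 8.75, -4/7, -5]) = [-9.6, -8, -5, -4, -4, -3, -2, -4/7, -6/11, 1, 3, 6, 6.1, 7, 8.75]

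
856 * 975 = 834600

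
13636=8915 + 4721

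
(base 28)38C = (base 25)43D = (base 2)101000011100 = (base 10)2588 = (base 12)15B8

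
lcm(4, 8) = 8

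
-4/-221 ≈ 0.0181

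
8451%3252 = 1947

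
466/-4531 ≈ -0.103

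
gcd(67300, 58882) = 2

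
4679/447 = 10 + 209/447 ≈ 10.47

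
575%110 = 25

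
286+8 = 294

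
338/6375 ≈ 0.0530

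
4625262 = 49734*93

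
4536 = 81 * 56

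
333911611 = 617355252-283443641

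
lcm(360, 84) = 2520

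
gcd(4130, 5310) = 590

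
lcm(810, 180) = 1620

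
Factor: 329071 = 109^1*3019^1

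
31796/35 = 908+16/35 ≈ 908.46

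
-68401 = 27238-95639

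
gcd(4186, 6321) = 7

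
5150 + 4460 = 9610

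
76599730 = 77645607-1045877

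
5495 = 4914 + 581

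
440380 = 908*485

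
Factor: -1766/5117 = -1*2^1*7^(-1)*17^(-1)*43^(-1)*883^1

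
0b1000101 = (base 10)69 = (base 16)45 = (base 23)30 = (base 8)105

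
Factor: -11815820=-1*2^2*5^1*53^1*71^1*157^1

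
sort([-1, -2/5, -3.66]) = [-3.66, -1, -2/5]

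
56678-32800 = 23878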